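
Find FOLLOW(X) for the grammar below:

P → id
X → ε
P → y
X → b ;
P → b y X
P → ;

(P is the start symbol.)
{ $ }

To compute FOLLOW(X), find every occurrence of X on a right-hand side N → α X β: add FIRST(β) \ {ε}, and if β is empty or nullable also add FOLLOW(N). Iterate to a fixed point.

In P → b y X: X is at the end, add FOLLOW(P)

The FOLLOW sets referred to above (computed the same way, to a fixed point):
  FOLLOW(P) = { $ }

Taking the union: FOLLOW(X) = { $ }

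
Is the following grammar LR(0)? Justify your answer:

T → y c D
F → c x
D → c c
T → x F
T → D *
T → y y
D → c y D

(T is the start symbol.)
A grammar is LR(0) if no state in the canonical LR(0) collection has:
  - both a shift item (dot before a terminal) and a complete item (shift-reduce conflict), or
  - two or more complete items (reduce-reduce conflict; the accept item [T' → T .] counts as a complete item here).

Augment with T' → T and build the canonical LR(0) collection (I0 = CLOSURE({[T' → . T]}), then GOTO on every symbol after a dot until no new states appear). It has 16 states:
  I0: { [D → . c c], [D → . c y D], [T → . D *], [T → . x F], [T → . y c D], [T → . y y], [T' → . T] }  — shift
  I1: { [T → D . *] }  — shift
  I2: { [T' → T .] }  — accept
  I3: { [D → c . c], [D → c . y D] }  — shift
  I4: { [F → . c x], [T → x . F] }  — shift
  I5: { [T → y . c D], [T → y . y] }  — shift
  I6: { [D → . c c], [D → . c y D], [T → y c . D] }  — shift
  I7: { [T → y y .] }  — reduce
  I8: { [T → y c D .] }  — reduce
  I9: { [T → x F .] }  — reduce
  I10: { [F → c . x] }  — shift
  I11: { [F → c x .] }  — reduce
  I12: { [D → c c .] }  — reduce
  I13: { [D → . c c], [D → . c y D], [D → c y . D] }  — shift
  I14: { [D → c y D .] }  — reduce
  I15: { [T → D * .] }  — reduce

Every state is either a pure shift/goto state or contains exactly one complete item and nothing to shift — no conflicts. The grammar is LR(0).

Answer: Yes, the grammar is LR(0)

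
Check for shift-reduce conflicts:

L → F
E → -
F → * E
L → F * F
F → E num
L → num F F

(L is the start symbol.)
Yes — I4: [L → F .] vs [L → F . * F]

A shift-reduce conflict occurs when an LR(0) state has both:
  - a complete (reduce) item [A → α .] (dot at the end), and
  - a shift item [B → β . c γ] (dot before a terminal).

Augment with L' → L and build the canonical LR(0) collection (I0 = CLOSURE({[L' → . L]}), then GOTO on every symbol after a dot until no new states appear). It has 13 states:
  I0: { [E → . -], [F → . * E], [F → . E num], [L → . F * F], [L → . F], [L → . num F F], [L' → . L] }  — shift
  I1: { [E → . -], [F → * . E] }  — shift
  I2: { [E → - .] }  — reduce
  I3: { [F → E . num] }  — shift
  I4: { [L → F . * F], [L → F .] }  — shift, reduce
  I5: { [L' → L .] }  — accept
  I6: { [E → . -], [F → . * E], [F → . E num], [L → num . F F] }  — shift
  I7: { [E → . -], [F → . * E], [F → . E num], [L → num F . F] }  — shift
  I8: { [L → num F F .] }  — reduce
  I9: { [E → . -], [F → . * E], [F → . E num], [L → F * . F] }  — shift
  I10: { [L → F * F .] }  — reduce
  I11: { [F → E num .] }  — reduce
  I12: { [F → * E .] }  — reduce

I4 contains reduce item [L → F .] and shift item [L → F . * F] — shift-reduce conflict.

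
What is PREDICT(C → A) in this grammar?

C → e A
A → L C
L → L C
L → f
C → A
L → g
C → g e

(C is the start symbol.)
{ 'f', 'g' }

PREDICT(C → A) = (FIRST(RHS) \ {ε}) ∪ (FOLLOW(C) if ε ∈ FIRST(RHS), i.e. RHS ⇒* ε)
FIRST(A) = { 'f', 'g' }
FIRST(A) = { 'f', 'g' }
ε ∉ FIRST(A), so FOLLOW(C) is not added.
PREDICT(C → A) = { 'f', 'g' }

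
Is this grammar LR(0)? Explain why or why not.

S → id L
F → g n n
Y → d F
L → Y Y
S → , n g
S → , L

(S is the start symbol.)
Yes, the grammar is LR(0)

Augment with S' → S and build the canonical LR(0) collection (I0 = CLOSURE({[S' → . S]}), then GOTO on every symbol after a dot until no new states appear). It has 15 states:
  I0: { [S → . , L], [S → . , n g], [S → . id L], [S' → . S] }  — shift
  I1: { [L → . Y Y], [S → , . L], [S → , . n g], [Y → . d F] }  — shift
  I2: { [S' → S .] }  — accept
  I3: { [L → . Y Y], [S → id . L], [Y → . d F] }  — shift
  I4: { [S → id L .] }  — reduce
  I5: { [L → Y . Y], [Y → . d F] }  — shift
  I6: { [F → . g n n], [Y → d . F] }  — shift
  I7: { [Y → d F .] }  — reduce
  I8: { [F → g . n n] }  — shift
  I9: { [F → g n . n] }  — shift
  I10: { [F → g n n .] }  — reduce
  I11: { [L → Y Y .] }  — reduce
  I12: { [S → , L .] }  — reduce
  I13: { [S → , n . g] }  — shift
  I14: { [S → , n g .] }  — reduce

Every state is either a pure shift/goto state or contains exactly one complete item and nothing to shift — no conflicts. The grammar is LR(0).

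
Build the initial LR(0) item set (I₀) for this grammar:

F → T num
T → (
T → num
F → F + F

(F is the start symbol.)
{ [F → . F + F], [F → . T num], [F' → . F], [T → . (], [T → . num] }

First, augment the grammar with F' → F
I₀ = CLOSURE({ [F' → . F] }):
  [F' → . F] has the dot before F: add [F → . T num], [F → . F + F]
  [F → . T num] has the dot before T: add [T → . (], [T → . num]
No further items can be added.

I₀ = { [F → . F + F], [F → . T num], [F' → . F], [T → . (], [T → . num] }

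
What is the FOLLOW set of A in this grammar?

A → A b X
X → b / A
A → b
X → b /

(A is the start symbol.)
{ $, 'b' }

To compute FOLLOW(A), find every occurrence of A on a right-hand side N → α A β: add FIRST(β) \ {ε}, and if β is empty or nullable also add FOLLOW(N). Iterate to a fixed point.

A is the start symbol, so $ ∈ FOLLOW(A).
In A → A b X: A is followed by b X, add FIRST(b X) \ {ε} = { 'b' }
In X → b / A: A is at the end, add FOLLOW(X)

The FOLLOW sets referred to above (computed the same way, to a fixed point):
  FOLLOW(X) = { $, 'b' }

Taking the union: FOLLOW(A) = { $, 'b' }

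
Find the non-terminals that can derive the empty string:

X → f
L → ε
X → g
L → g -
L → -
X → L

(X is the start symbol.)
ε-productions: L → ε
So L is immediately nullable.
X → L: every symbol on the right is nullable, so X is nullable too.
Every non-terminal is now nullable.
Nullable = { 'L', 'X' }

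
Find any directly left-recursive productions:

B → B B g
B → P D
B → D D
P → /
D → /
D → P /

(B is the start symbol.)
B → B B g: LEFT RECURSIVE (starts with B)
B → P D: starts with P
B → D D: starts with D
P → /: starts with '/'
D → /: starts with '/'
D → P /: starts with P

The grammar has direct left recursion on: B.

Answer: Yes, B is left-recursive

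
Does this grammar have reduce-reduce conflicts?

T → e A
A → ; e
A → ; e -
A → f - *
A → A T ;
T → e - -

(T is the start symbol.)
Augment with T' → T and build the canonical LR(0) collection (I0 = CLOSURE({[T' → . T]}), then GOTO on every symbol after a dot until no new states appear). It has 14 states:
  I0: { [T → . e - -], [T → . e A], [T' → . T] }  — shift
  I1: { [T' → T .] }  — accept
  I2: { [A → . ; e -], [A → . ; e], [A → . A T ;], [A → . f - *], [T → e . - -], [T → e . A] }  — shift
  I3: { [T → e - . -] }  — shift
  I4: { [A → ; . e -], [A → ; . e] }  — shift
  I5: { [A → A . T ;], [T → . e - -], [T → . e A], [T → e A .] }  — shift, reduce
  I6: { [A → f . - *] }  — shift
  I7: { [A → f - . *] }  — shift
  I8: { [A → f - * .] }  — reduce
  I9: { [A → A T . ;] }  — shift
  I10: { [A → A T ; .] }  — reduce
  I11: { [A → ; e . -], [A → ; e .] }  — shift, reduce
  I12: { [A → ; e - .] }  — reduce
  I13: { [T → e - - .] }  — reduce

No state contains more than one complete item.

Answer: No reduce-reduce conflicts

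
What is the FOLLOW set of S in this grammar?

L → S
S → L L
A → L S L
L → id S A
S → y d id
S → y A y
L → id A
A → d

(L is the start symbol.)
In L → S: S is at the end, add FOLLOW(L)
In A → L S L: S is followed by L, add FIRST(L) \ {ε} = { 'id', 'y' }
In L → id S A: S is followed by A, add FIRST(A) \ {ε} = { 'd', 'id', 'y' }

The FOLLOW sets referred to above (computed the same way, to a fixed point):
  FOLLOW(L) = { $, 'd', 'id', 'y' }

Taking the union: FOLLOW(S) = { $, 'd', 'id', 'y' }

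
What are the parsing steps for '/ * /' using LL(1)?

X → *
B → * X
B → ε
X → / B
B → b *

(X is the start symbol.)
Stack is shown with the top on the left.

Stack  Input    Action
----------------------
X $    / * / $  output X → / B
/ B $  / * / $  match '/'
B $    * / $    output B → * X
* X $  * / $    match '*'
X $    / $      output X → / B
/ B $  / $      match '/'
B $    $        output B → ε
$      $        accept

The string is accepted.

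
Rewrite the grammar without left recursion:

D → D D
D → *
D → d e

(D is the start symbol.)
D is directly left-recursive. The standard transformation for
  A → A α₁ | ... | A α_m | β₁ | ... | β_n
is
  A  → β₁ A' | ... | β_n A'
  A' → α₁ A' | ... | α_m A' | ε

D → * becomes D → * D'
D → d e becomes D → d e D'
D → D D becomes D' → D D'
Add D' → ε

Resulting grammar:
D → * D'
D → d e D'
D' → D D'
D' → ε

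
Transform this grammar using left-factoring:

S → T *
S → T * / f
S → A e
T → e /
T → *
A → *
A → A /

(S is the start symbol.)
Left-factoring transforms A → αβ₁ | αβ₂ into A → αA' and A' → β₁ | β₂
(α is the longest common prefix among the alternatives). Repeat until
no nonterminal has two alternatives with a common prefix.

Round 1: S has alternatives sharing prefix 'T *'. Introduce S': S → T * S'
  Add: S' → ε
  Add: S' → / f

No remaining common prefixes — done.

Resulting grammar:
S → T * S'
S' → ε
S' → / f
S → A e
T → e /
T → *
A → *
A → A /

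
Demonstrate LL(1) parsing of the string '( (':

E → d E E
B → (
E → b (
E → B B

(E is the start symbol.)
LL(1) parsing maintains a stack (initially the start symbol over $) and the input. At each step: if the stack top is a terminal, match it against the current input token; if it is a non-terminal N, replace it with the RHS of M[N, lookahead] (the unique production whose predict set contains the lookahead).

Stack is shown with the top on the left.

Stack  Input  Action
--------------------
E $    ( ( $  output E → B B
B B $  ( ( $  output B → (
( B $  ( ( $  match '('
B $    ( $    output B → (
( $    ( $    match '('
$      $      accept

The string is accepted.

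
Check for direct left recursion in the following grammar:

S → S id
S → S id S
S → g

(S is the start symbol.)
Direct left recursion occurs when N → N α for some non-terminal N (the right-hand side begins with the left-hand side itself).

S → S id: LEFT RECURSIVE (starts with S)
S → S id S: LEFT RECURSIVE (starts with S)
S → g: starts with g

The grammar has direct left recursion on: S.

Answer: Yes, S is left-recursive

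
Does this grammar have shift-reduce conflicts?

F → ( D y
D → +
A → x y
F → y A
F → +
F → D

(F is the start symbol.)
Augment with F' → F and build the canonical LR(0) collection (I0 = CLOSURE({[F' → . F]}), then GOTO on every symbol after a dot until no new states appear). It has 12 states:
  I0: { [D → . +], [F → . ( D y], [F → . +], [F → . D], [F → . y A], [F' → . F] }  — shift
  I1: { [D → . +], [F → ( . D y] }  — shift
  I2: { [D → + .], [F → + .] }  — 2 reduces
  I3: { [F → D .] }  — reduce
  I4: { [F' → F .] }  — accept
  I5: { [A → . x y], [F → y . A] }  — shift
  I6: { [F → y A .] }  — reduce
  I7: { [A → x . y] }  — shift
  I8: { [A → x y .] }  — reduce
  I9: { [D → + .] }  — reduce
  I10: { [F → ( D . y] }  — shift
  I11: { [F → ( D y .] }  — reduce

No state contains both a complete item and a shift item.

Answer: No shift-reduce conflicts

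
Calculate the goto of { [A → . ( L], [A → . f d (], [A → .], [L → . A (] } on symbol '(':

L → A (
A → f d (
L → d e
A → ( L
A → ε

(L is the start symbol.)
GOTO(I, '(') = CLOSURE({ [A → αX.β] : [A → α.Xβ] ∈ I, X = '(' })

Items with dot before '(', with the dot advanced:
  [A → . ( L] → [A → ( . L]
Closure of the advanced items:
  [A → ( . L] has the dot before L: add [L → . A (], [L → . d e]
  [L → . A (] has the dot before A: add [A → . f d (], [A → . ( L], [A → .]

GOTO = { [A → ( . L], [A → . ( L], [A → . f d (], [A → .], [L → . A (], [L → . d e] }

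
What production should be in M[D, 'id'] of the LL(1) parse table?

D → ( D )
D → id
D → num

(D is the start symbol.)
To find M[D, 'id'], we find productions for D where 'id' is in the predict set (PREDICT(N → α) = (FIRST(α) \ {ε}) ∪ (FOLLOW(N) if α ⇒* ε)).

D → ( D ): PREDICT = { '(' }
D → id: PREDICT = { 'id' }
  'id' is in predict set, so this production goes in M[D, 'id']
D → num: PREDICT = { 'num' }

M[D, 'id'] = D → id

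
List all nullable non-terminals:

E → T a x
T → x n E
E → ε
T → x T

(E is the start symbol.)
A non-terminal is nullable if it can derive ε (the empty string): either it has an ε-production, or it has a production whose right-hand side consists entirely of nullable non-terminals.

ε-productions: E → ε
So E is immediately nullable.
No further non-terminal can be added: every production for the remaining non-terminals contains a terminal or a non-nullable non-terminal.
Nullable = { 'E' }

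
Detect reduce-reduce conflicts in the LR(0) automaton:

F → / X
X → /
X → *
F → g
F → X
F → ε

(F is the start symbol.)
A reduce-reduce conflict occurs when an LR(0) state has two complete items [A → α .] and [B → β .] — both call for a reduction, and with no lookahead the parser cannot choose between them.

Augment with F' → F and build the canonical LR(0) collection (I0 = CLOSURE({[F' → . F]}), then GOTO on every symbol after a dot until no new states appear). It has 8 states:
  I0: { [F → . / X], [F → . X], [F → . g], [F → .], [F' → . F], [X → . *], [X → . /] }  — shift, reduce
  I1: { [X → * .] }  — reduce
  I2: { [F → / . X], [X → . *], [X → . /], [X → / .] }  — shift, reduce
  I3: { [F' → F .] }  — accept
  I4: { [F → X .] }  — reduce
  I5: { [F → g .] }  — reduce
  I6: { [X → / .] }  — reduce
  I7: { [F → / X .] }  — reduce

No state contains more than one complete item.

Answer: No reduce-reduce conflicts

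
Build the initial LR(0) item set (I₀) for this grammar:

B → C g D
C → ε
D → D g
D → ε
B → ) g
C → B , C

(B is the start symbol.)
First, augment the grammar with B' → B
I₀ = CLOSURE({ [B' → . B] }):
  [B' → . B] has the dot before B: add [B → . C g D], [B → . ) g]
  [B → . C g D] has the dot before C: add [C → .], [C → . B , C]
No further items can be added.

I₀ = { [B → . ) g], [B → . C g D], [B' → . B], [C → . B , C], [C → .] }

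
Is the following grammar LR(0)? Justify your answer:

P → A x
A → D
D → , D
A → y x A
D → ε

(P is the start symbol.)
No. Shift-reduce conflict between [D → .] and [A → . y x A]

Augment with P' → P and build the canonical LR(0) collection (I0 = CLOSURE({[P' → . P]}), then GOTO on every symbol after a dot until no new states appear). It has 10 states:
  I0: { [A → . D], [A → . y x A], [D → . , D], [D → .], [P → . A x], [P' → . P] }  — shift, reduce
  I1: { [D → , . D], [D → . , D], [D → .] }  — shift, reduce
  I2: { [P → A . x] }  — shift
  I3: { [A → D .] }  — reduce
  I4: { [P' → P .] }  — accept
  I5: { [A → y . x A] }  — shift
  I6: { [A → . D], [A → . y x A], [A → y x . A], [D → . , D], [D → .] }  — shift, reduce
  I7: { [A → y x A .] }  — reduce
  I8: { [P → A x .] }  — reduce
  I9: { [D → , D .] }  — reduce

Conflict in state I0:
  Shift-reduce conflict between [D → .] and [A → . y x A]
So the grammar is NOT LR(0).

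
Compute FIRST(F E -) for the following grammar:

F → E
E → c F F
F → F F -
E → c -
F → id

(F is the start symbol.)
{ 'c', 'id' }

FIRST sets of the non-terminals involved (from the grammar, by fixed-point iteration):
  FIRST(F) = { 'c', 'id' }

To compute FIRST(F E -), process the symbols left to right:
Symbol F is a non-terminal. Add FIRST(F) \ {ε} = { 'c', 'id' }
F is not nullable (ε ∉ FIRST(F)), so stop here.
FIRST(F E -) = { 'c', 'id' }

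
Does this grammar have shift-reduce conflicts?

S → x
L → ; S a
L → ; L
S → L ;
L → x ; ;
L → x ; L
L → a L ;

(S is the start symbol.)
Yes — I5: [S → x .] vs [L → x . ; ;]; I7: [L → x ; ; .] vs [L → . ; L]; I10: [L → ; L .] vs [S → L . ;]

Augment with S' → S and build the canonical LR(0) collection (I0 = CLOSURE({[S' → . S]}), then GOTO on every symbol after a dot until no new states appear). It has 16 states:
  I0: { [L → . ; L], [L → . ; S a], [L → . a L ;], [L → . x ; ;], [L → . x ; L], [S → . L ;], [S → . x], [S' → . S] }  — shift
  I1: { [L → . ; L], [L → . ; S a], [L → . a L ;], [L → . x ; ;], [L → . x ; L], [L → ; . L], [L → ; . S a], [S → . L ;], [S → . x] }  — shift
  I2: { [S → L . ;] }  — shift
  I3: { [S' → S .] }  — accept
  I4: { [L → . ; L], [L → . ; S a], [L → . a L ;], [L → . x ; ;], [L → . x ; L], [L → a . L ;] }  — shift
  I5: { [L → x . ; ;], [L → x . ; L], [S → x .] }  — shift, reduce
  I6: { [L → . ; L], [L → . ; S a], [L → . a L ;], [L → . x ; ;], [L → . x ; L], [L → x ; . ;], [L → x ; . L] }  — shift
  I7: { [L → . ; L], [L → . ; S a], [L → . a L ;], [L → . x ; ;], [L → . x ; L], [L → ; . L], [L → ; . S a], [L → x ; ; .], [S → . L ;], [S → . x] }  — shift, reduce
  I8: { [L → x ; L .] }  — reduce
  I9: { [L → x . ; ;], [L → x . ; L] }  — shift
  I10: { [L → ; L .], [S → L . ;] }  — shift, reduce
  I11: { [L → ; S . a] }  — shift
  I12: { [L → ; S a .] }  — reduce
  I13: { [S → L ; .] }  — reduce
  I14: { [L → a L . ;] }  — shift
  I15: { [L → a L ; .] }  — reduce

I5 contains reduce item [S → x .] and shift items [L → x . ; ;], [L → x . ; L] — shift-reduce conflict.
I7 contains reduce item [L → x ; ; .] and shift items [L → . ; L], [L → . ; S a], [L → . a L ;], [L → . x ; ;], [L → . x ; L], [S → . x] — shift-reduce conflict.
I10 contains reduce item [L → ; L .] and shift item [S → L . ;] — shift-reduce conflict.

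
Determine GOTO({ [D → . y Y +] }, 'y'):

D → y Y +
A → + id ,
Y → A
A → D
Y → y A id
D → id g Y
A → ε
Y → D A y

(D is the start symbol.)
GOTO(I, 'y') = CLOSURE({ [A → αX.β] : [A → α.Xβ] ∈ I, X = 'y' })

Items with dot before 'y', with the dot advanced:
  [D → . y Y +] → [D → y . Y +]
Closure of the advanced items:
  [D → y . Y +] has the dot before Y: add [Y → . A], [Y → . y A id], [Y → . D A y]
  [Y → . A] has the dot before A: add [A → . + id ,], [A → . D], [A → .]
  [Y → . D A y] has the dot before D: add [D → . y Y +], [D → . id g Y]

GOTO = { [A → . + id ,], [A → . D], [A → .], [D → . id g Y], [D → . y Y +], [D → y . Y +], [Y → . A], [Y → . D A y], [Y → . y A id] }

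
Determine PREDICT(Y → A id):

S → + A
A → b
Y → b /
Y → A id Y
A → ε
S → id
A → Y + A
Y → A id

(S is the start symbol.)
PREDICT(Y → A id) = (FIRST(RHS) \ {ε}) ∪ (FOLLOW(Y) if ε ∈ FIRST(RHS), i.e. RHS ⇒* ε)
FIRST(A) = { 'b', 'id', ε }
FIRST(A id) = { 'b', 'id' }
ε ∉ FIRST(A id), so FOLLOW(Y) is not added.
PREDICT(Y → A id) = { 'b', 'id' }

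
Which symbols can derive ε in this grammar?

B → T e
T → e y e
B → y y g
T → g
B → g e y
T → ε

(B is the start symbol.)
ε-productions: T → ε
So T is immediately nullable.
No further non-terminal can be added: every production for the remaining non-terminals contains a terminal or a non-nullable non-terminal.
Nullable = { 'T' }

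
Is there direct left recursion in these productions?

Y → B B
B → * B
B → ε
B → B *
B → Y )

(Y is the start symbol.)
Direct left recursion occurs when N → N α for some non-terminal N (the right-hand side begins with the left-hand side itself).

Y → B B: starts with B
B → * B: starts with '*'
B → ε: starts with ε
B → B *: LEFT RECURSIVE (starts with B)
B → Y ): starts with Y

The grammar has direct left recursion on: B.

Answer: Yes, B is left-recursive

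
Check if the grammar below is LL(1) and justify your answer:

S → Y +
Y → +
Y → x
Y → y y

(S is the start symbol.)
Yes, the grammar is LL(1).

For Y:
  PREDICT(Y → '+') = { '+' }
  PREDICT(Y → x) = { 'x' }
  PREDICT(Y → y y) = { 'y' }
S has a single production, so nothing to check there.

All predict sets are disjoint. The grammar IS LL(1).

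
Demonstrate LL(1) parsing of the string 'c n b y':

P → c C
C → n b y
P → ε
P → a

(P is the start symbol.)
LL(1) parsing maintains a stack (initially the start symbol over $) and the input. At each step: if the stack top is a terminal, match it against the current input token; if it is a non-terminal N, replace it with the RHS of M[N, lookahead] (the unique production whose predict set contains the lookahead).

Stack is shown with the top on the left.

Stack    Input      Action
--------------------------
P $      c n b y $  output P → c C
c C $    c n b y $  match 'c'
C $      n b y $    output C → n b y
n b y $  n b y $    match 'n'
b y $    b y $      match 'b'
y $      y $        match 'y'
$        $          accept

The string is accepted.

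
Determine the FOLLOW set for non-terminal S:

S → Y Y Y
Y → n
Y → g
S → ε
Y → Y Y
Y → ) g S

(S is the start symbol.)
{ $, ')', 'g', 'n' }

S is the start symbol, so $ ∈ FOLLOW(S).
In Y → ) g S: S is at the end, add FOLLOW(Y)

The FOLLOW sets referred to above (computed the same way, to a fixed point):
  FOLLOW(Y) = { $, ')', 'g', 'n' }

Taking the union: FOLLOW(S) = { $, ')', 'g', 'n' }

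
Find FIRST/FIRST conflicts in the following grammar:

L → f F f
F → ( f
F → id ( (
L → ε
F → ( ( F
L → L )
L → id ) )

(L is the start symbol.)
FIRST sets of the non-terminals at (or reachable through a nullable prefix from) the front of some alternative:
  FIRST(L) = { ')', 'f', 'id', ε }

Productions for L:
  L → f F f: FIRST = { 'f' }
  L → ε: FIRST = { ε }
  L → L ): FIRST = { ')', 'f', 'id' }
  L → id ) ): FIRST = { 'id' }
Productions for F:
  F → ( f: FIRST = { '(' }
  F → id ( (: FIRST = { 'id' }
  F → ( ( F: FIRST = { '(' }

Conflict for L: L → f F f and L → L )
  Overlap: { 'f' }
Conflict for L: L → L ) and L → id ) )
  Overlap: { 'id' }
Conflict for F: F → ( f and F → ( ( F
  Overlap: { '(' }

Answer: Yes. L → f F f / L → L ')' on { 'f' }; L → L ')' / L → id ')' ')' on { 'id' }; F → '(' f / F → '(' '(' F on { '(' }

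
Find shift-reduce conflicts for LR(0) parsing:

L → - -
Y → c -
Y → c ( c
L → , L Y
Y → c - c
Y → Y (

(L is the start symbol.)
A shift-reduce conflict occurs when an LR(0) state has both:
  - a complete (reduce) item [A → α .] (dot at the end), and
  - a shift item [B → β . c γ] (dot before a terminal).

Augment with L' → L and build the canonical LR(0) collection (I0 = CLOSURE({[L' → . L]}), then GOTO on every symbol after a dot until no new states appear). It has 13 states:
  I0: { [L → . , L Y], [L → . - -], [L' → . L] }  — shift
  I1: { [L → , . L Y], [L → . , L Y], [L → . - -] }  — shift
  I2: { [L → - . -] }  — shift
  I3: { [L' → L .] }  — accept
  I4: { [L → - - .] }  — reduce
  I5: { [L → , L . Y], [Y → . Y (], [Y → . c ( c], [Y → . c - c], [Y → . c -] }  — shift
  I6: { [L → , L Y .], [Y → Y . (] }  — shift, reduce
  I7: { [Y → c . ( c], [Y → c . - c], [Y → c . -] }  — shift
  I8: { [Y → c ( . c] }  — shift
  I9: { [Y → c - . c], [Y → c - .] }  — shift, reduce
  I10: { [Y → c - c .] }  — reduce
  I11: { [Y → c ( c .] }  — reduce
  I12: { [Y → Y ( .] }  — reduce

I6 contains reduce item [L → , L Y .] and shift item [Y → Y . (] — shift-reduce conflict.
I9 contains reduce item [Y → c - .] and shift item [Y → c - . c] — shift-reduce conflict.

Answer: Yes — I6: [L → , L Y .] vs [Y → Y . (]; I9: [Y → c - .] vs [Y → c - . c]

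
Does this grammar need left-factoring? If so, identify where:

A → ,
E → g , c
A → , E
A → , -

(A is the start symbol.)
Left-factoring is needed when two productions for the same non-terminal
share a common prefix on the right-hand side.

Productions for A:
  A → ,
  A → , E
  A → , -

Found common prefix ',' in productions for A

Answer: Yes, A has productions with common prefix ','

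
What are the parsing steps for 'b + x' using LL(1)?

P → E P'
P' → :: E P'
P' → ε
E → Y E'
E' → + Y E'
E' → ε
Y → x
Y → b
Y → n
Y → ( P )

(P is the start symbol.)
LL(1) parsing maintains a stack (initially the start symbol over $) and the input. At each step: if the stack top is a terminal, match it against the current input token; if it is a non-terminal N, replace it with the RHS of M[N, lookahead] (the unique production whose predict set contains the lookahead).

Stack is shown with the top on the left.

Stack        Input    Action
----------------------------
P $          b + x $  output P → E P'
E P' $       b + x $  output E → Y E'
Y E' P' $    b + x $  output Y → b
b E' P' $    b + x $  match 'b'
E' P' $      + x $    output E' → + Y E'
+ Y E' P' $  + x $    match '+'
Y E' P' $    x $      output Y → x
x E' P' $    x $      match 'x'
E' P' $      $        output E' → ε
P' $         $        output P' → ε
$            $        accept

The string is accepted.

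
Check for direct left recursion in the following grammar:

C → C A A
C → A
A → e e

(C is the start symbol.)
Direct left recursion occurs when N → N α for some non-terminal N (the right-hand side begins with the left-hand side itself).

C → C A A: LEFT RECURSIVE (starts with C)
C → A: starts with A
A → e e: starts with e

The grammar has direct left recursion on: C.

Answer: Yes, C is left-recursive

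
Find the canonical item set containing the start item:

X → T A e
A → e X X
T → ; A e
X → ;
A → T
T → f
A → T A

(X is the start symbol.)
First, augment the grammar with X' → X
I₀ = CLOSURE({ [X' → . X] }):
  [X' → . X] has the dot before X: add [X → . T A e], [X → . ;]
  [X → . T A e] has the dot before T: add [T → . ; A e], [T → . f]
No further items can be added.

I₀ = { [T → . ; A e], [T → . f], [X → . ;], [X → . T A e], [X' → . X] }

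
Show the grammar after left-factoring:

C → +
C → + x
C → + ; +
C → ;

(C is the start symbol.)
C → + C'
C' → ε
C' → x
C' → ; +
C → ;

Left-factoring transforms A → αβ₁ | αβ₂ into A → αA' and A' → β₁ | β₂
(α is the longest common prefix among the alternatives). Repeat until
no nonterminal has two alternatives with a common prefix.

Round 1: C has alternatives sharing prefix '+'. Introduce C': C → + C'
  Add: C' → ε
  Add: C' → x
  Add: C' → ; +

No remaining common prefixes — done.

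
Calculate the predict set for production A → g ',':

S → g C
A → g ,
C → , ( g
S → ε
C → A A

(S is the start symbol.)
PREDICT(A → g ',') = (FIRST(RHS) \ {ε}) ∪ (FOLLOW(A) if ε ∈ FIRST(RHS), i.e. RHS ⇒* ε)
FIRST(g ',') = { 'g' }
ε ∉ FIRST(g ','), so FOLLOW(A) is not added.
PREDICT(A → g ',') = { 'g' }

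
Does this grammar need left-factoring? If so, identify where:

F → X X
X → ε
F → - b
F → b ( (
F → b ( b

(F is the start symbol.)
Left-factoring is needed when two productions for the same non-terminal
share a common prefix on the right-hand side.

Productions for F:
  F → X X
  F → - b
  F → b ( (
  F → b ( b

Found common prefix 'b (' in productions for F

Answer: Yes, F has productions with common prefix 'b ('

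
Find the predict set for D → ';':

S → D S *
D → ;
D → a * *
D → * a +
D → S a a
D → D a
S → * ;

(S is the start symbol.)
{ ';' }

PREDICT(D → ';') = (FIRST(RHS) \ {ε}) ∪ (FOLLOW(D) if ε ∈ FIRST(RHS), i.e. RHS ⇒* ε)
FIRST(';') = { ';' }
ε ∉ FIRST(';'), so FOLLOW(D) is not added.
PREDICT(D → ';') = { ';' }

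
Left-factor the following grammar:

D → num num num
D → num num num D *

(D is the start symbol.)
D → num num num D'
D' → ε
D' → D *

Left-factoring transforms A → αβ₁ | αβ₂ into A → αA' and A' → β₁ | β₂
(α is the longest common prefix among the alternatives). Repeat until
no nonterminal has two alternatives with a common prefix.

Round 1: D has alternatives sharing prefix 'num num num'. Introduce D': D → num num num D'
  Add: D' → ε
  Add: D' → D *

No remaining common prefixes — done.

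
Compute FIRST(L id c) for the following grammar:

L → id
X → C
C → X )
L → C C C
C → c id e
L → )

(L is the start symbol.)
FIRST sets of the non-terminals involved (from the grammar, by fixed-point iteration):
  FIRST(L) = { ')', 'c', 'id' }

To compute FIRST(L id c), process the symbols left to right:
Symbol L is a non-terminal. Add FIRST(L) \ {ε} = { ')', 'c', 'id' }
L is not nullable (ε ∉ FIRST(L)), so stop here.
FIRST(L id c) = { ')', 'c', 'id' }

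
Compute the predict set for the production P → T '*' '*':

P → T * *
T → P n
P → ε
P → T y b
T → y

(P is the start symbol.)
{ 'n', 'y' }

PREDICT(P → T '*' '*') = (FIRST(RHS) \ {ε}) ∪ (FOLLOW(P) if ε ∈ FIRST(RHS), i.e. RHS ⇒* ε)
FIRST(T) = { 'n', 'y' }
FIRST(T '*' '*') = { 'n', 'y' }
ε ∉ FIRST(T '*' '*'), so FOLLOW(P) is not added.
PREDICT(P → T '*' '*') = { 'n', 'y' }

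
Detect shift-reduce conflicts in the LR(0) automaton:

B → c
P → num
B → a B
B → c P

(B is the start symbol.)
Augment with B' → B and build the canonical LR(0) collection (I0 = CLOSURE({[B' → . B]}), then GOTO on every symbol after a dot until no new states appear). It has 7 states:
  I0: { [B → . a B], [B → . c P], [B → . c], [B' → . B] }  — shift
  I1: { [B' → B .] }  — accept
  I2: { [B → . a B], [B → . c P], [B → . c], [B → a . B] }  — shift
  I3: { [B → c . P], [B → c .], [P → . num] }  — shift, reduce
  I4: { [B → c P .] }  — reduce
  I5: { [P → num .] }  — reduce
  I6: { [B → a B .] }  — reduce

I3 contains reduce item [B → c .] and shift item [P → . num] — shift-reduce conflict.

Answer: Yes — I3: [B → c .] vs [P → . num]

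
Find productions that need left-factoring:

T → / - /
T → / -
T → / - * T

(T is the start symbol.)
Yes, T has productions with common prefix '/ -'

Left-factoring is needed when two productions for the same non-terminal
share a common prefix on the right-hand side.

Productions for T:
  T → / - /
  T → / -
  T → / - * T

Found common prefix '/ -' in productions for T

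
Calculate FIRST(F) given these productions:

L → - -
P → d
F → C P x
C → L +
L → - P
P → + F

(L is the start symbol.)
FIRST sets of the other non-terminals involved (by the same procedure, iterated to a fixed point):
  FIRST(C) = { '-' }

From F → C P x:
  - C is a non-terminal: add FIRST(C) \ {ε} = { '-' }
    C is not nullable, so stop

Collecting: FIRST(F) = { '-' }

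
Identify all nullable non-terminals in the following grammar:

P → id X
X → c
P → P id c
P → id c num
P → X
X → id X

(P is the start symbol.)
None

A non-terminal is nullable if it can derive ε (the empty string): either it has an ε-production, or it has a production whose right-hand side consists entirely of nullable non-terminals.

There are no ε-productions, so no non-terminal can derive ε.
No non-terminals are nullable.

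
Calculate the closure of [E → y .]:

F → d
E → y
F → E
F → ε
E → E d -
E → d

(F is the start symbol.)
{ [E → y .] }

Start with: [E → y .]
The dot is at the end, so nothing is added.

CLOSURE = { [E → y .] }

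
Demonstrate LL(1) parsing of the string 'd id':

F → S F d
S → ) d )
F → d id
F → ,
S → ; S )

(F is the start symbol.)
LL(1) parsing maintains a stack (initially the start symbol over $) and the input. At each step: if the stack top is a terminal, match it against the current input token; if it is a non-terminal N, replace it with the RHS of M[N, lookahead] (the unique production whose predict set contains the lookahead).

Stack is shown with the top on the left.

Stack   Input   Action
----------------------
F $     d id $  output F → d id
d id $  d id $  match 'd'
id $    id $    match 'id'
$       $       accept

The string is accepted.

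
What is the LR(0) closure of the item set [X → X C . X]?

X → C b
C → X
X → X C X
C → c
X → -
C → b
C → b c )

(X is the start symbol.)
{ [C → . X], [C → . b c )], [C → . b], [C → . c], [X → . -], [X → . C b], [X → . X C X], [X → X C . X] }

Start with: [X → X C . X]
  [X → X C . X] has the dot before X: add [X → . C b], [X → . X C X], [X → . -]
  [X → . C b] has the dot before C: add [C → . X], [C → . c], [C → . b], [C → . b c )]
No further items can be added.

CLOSURE = { [C → . X], [C → . b c )], [C → . b], [C → . c], [X → . -], [X → . C b], [X → . X C X], [X → X C . X] }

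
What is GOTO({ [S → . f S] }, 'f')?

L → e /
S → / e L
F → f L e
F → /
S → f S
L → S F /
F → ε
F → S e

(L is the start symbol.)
GOTO(I, 'f') = CLOSURE({ [A → αX.β] : [A → α.Xβ] ∈ I, X = 'f' })

Items with dot before 'f', with the dot advanced:
  [S → . f S] → [S → f . S]
Closure of the advanced items:
  [S → f . S] has the dot before S: add [S → . / e L], [S → . f S]

GOTO = { [S → . / e L], [S → . f S], [S → f . S] }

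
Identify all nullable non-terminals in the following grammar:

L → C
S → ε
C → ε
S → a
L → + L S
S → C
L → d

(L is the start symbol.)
ε-productions: S → ε, C → ε
So S, C are immediately nullable.
L → C: every symbol on the right is nullable, so L is nullable too.
Every non-terminal is now nullable.
Nullable = { 'C', 'L', 'S' }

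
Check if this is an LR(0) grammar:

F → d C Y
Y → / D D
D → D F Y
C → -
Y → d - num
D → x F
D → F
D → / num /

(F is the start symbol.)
No. Shift-reduce conflict between [Y → / D D .] and [F → . d C Y]

A grammar is LR(0) if no state in the canonical LR(0) collection has:
  - both a shift item (dot before a terminal) and a complete item (shift-reduce conflict), or
  - two or more complete items (reduce-reduce conflict; the accept item [F' → F .] counts as a complete item here).

Augment with F' → F and build the canonical LR(0) collection (I0 = CLOSURE({[F' → . F]}), then GOTO on every symbol after a dot until no new states appear). It has 21 states:
  I0: { [F → . d C Y], [F' → . F] }  — shift
  I1: { [F' → F .] }  — accept
  I2: { [C → . -], [F → d . C Y] }  — shift
  I3: { [C → - .] }  — reduce
  I4: { [F → d C . Y], [Y → . / D D], [Y → . d - num] }  — shift
  I5: { [D → . / num /], [D → . D F Y], [D → . F], [D → . x F], [F → . d C Y], [Y → / . D D] }  — shift
  I6: { [F → d C Y .] }  — reduce
  I7: { [Y → d . - num] }  — shift
  I8: { [Y → d - . num] }  — shift
  I9: { [Y → d - num .] }  — reduce
  I10: { [D → / . num /] }  — shift
  I11: { [D → . / num /], [D → . D F Y], [D → . F], [D → . x F], [D → D . F Y], [F → . d C Y], [Y → / D . D] }  — shift
  I12: { [D → F .] }  — reduce
  I13: { [D → x . F], [F → . d C Y] }  — shift
  I14: { [D → x F .] }  — reduce
  I15: { [D → D . F Y], [F → . d C Y], [Y → / D D .] }  — shift, reduce
  I16: { [D → D F . Y], [D → F .], [Y → . / D D], [Y → . d - num] }  — shift, reduce
  I17: { [D → D F Y .] }  — reduce
  I18: { [D → D F . Y], [Y → . / D D], [Y → . d - num] }  — shift
  I19: { [D → / num . /] }  — shift
  I20: { [D → / num / .] }  — reduce

Conflict in state I15:
  Shift-reduce conflict between [Y → / D D .] and [F → . d C Y]
So the grammar is NOT LR(0).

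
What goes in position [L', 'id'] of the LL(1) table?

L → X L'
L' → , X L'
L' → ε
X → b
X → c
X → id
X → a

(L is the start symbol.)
Empty (error entry)

To find M[L', 'id'], we find productions for L' where 'id' is in the predict set (PREDICT(N → α) = (FIRST(α) \ {ε}) ∪ (FOLLOW(N) if α ⇒* ε)).

Relevant sets:
  FOLLOW(L') = { $ }

L' → , X L': PREDICT = { ',' }
L' → ε: PREDICT = { $ }

M[L', 'id'] is empty (no production applies)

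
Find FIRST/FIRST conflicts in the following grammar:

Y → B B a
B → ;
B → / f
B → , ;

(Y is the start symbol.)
No FIRST/FIRST conflicts.

Productions for B:
  B → ;: FIRST = { ';' }
  B → / f: FIRST = { '/' }
  B → , ;: FIRST = { ',' }
Y has only one production, so no FIRST/FIRST conflict is possible there.

All alternatives of each non-terminal have pairwise disjoint FIRST sets.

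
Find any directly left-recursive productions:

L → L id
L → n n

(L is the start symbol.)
Yes, L is left-recursive

L → L id: LEFT RECURSIVE (starts with L)
L → n n: starts with n

The grammar has direct left recursion on: L.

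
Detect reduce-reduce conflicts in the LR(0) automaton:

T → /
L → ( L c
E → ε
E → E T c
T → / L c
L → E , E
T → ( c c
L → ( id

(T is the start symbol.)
A reduce-reduce conflict occurs when an LR(0) state has two complete items [A → α .] and [B → β .] — both call for a reduction, and with no lookahead the parser cannot choose between them.

Augment with T' → T and build the canonical LR(0) collection (I0 = CLOSURE({[T' → . T]}), then GOTO on every symbol after a dot until no new states appear). It has 17 states:
  I0: { [T → . ( c c], [T → . / L c], [T → . /], [T' → . T] }  — shift
  I1: { [T → ( . c c] }  — shift
  I2: { [E → . E T c], [E → .], [L → . ( L c], [L → . ( id], [L → . E , E], [T → / . L c], [T → / .] }  — shift, 2 reduces
  I3: { [T' → T .] }  — accept
  I4: { [E → . E T c], [E → .], [L → ( . L c], [L → ( . id], [L → . ( L c], [L → . ( id], [L → . E , E] }  — shift, reduce
  I5: { [E → E . T c], [L → E . , E], [T → . ( c c], [T → . / L c], [T → . /] }  — shift
  I6: { [T → / L . c] }  — shift
  I7: { [T → / L c .] }  — reduce
  I8: { [E → . E T c], [E → .], [L → E , . E] }  — reduce
  I9: { [E → E T . c] }  — shift
  I10: { [E → E T c .] }  — reduce
  I11: { [E → E . T c], [L → E , E .], [T → . ( c c], [T → . / L c], [T → . /] }  — shift, reduce
  I12: { [L → ( L . c] }  — shift
  I13: { [L → ( id .] }  — reduce
  I14: { [L → ( L c .] }  — reduce
  I15: { [T → ( c . c] }  — shift
  I16: { [T → ( c c .] }  — reduce

I2 contains complete items [E → .], [T → / .] — reduce-reduce conflict.

Answer: Yes — I2: [E → .] vs [T → / .]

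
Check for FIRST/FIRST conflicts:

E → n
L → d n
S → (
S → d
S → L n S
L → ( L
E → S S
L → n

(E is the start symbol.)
A FIRST/FIRST conflict occurs when two productions N → α and N → β for the same non-terminal have FIRST(α) ∩ FIRST(β) ≠ ∅ (with ε ∈ FIRST of a nullable right-hand side, so two nullable alternatives also conflict).

FIRST sets of the non-terminals at (or reachable through a nullable prefix from) the front of some alternative:
  FIRST(S) = { '(', 'd', 'n' }
  FIRST(L) = { '(', 'd', 'n' }

Productions for E:
  E → n: FIRST = { 'n' }
  E → S S: FIRST = { '(', 'd', 'n' }
Productions for L:
  L → d n: FIRST = { 'd' }
  L → ( L: FIRST = { '(' }
  L → n: FIRST = { 'n' }
Productions for S:
  S → (: FIRST = { '(' }
  S → d: FIRST = { 'd' }
  S → L n S: FIRST = { '(', 'd', 'n' }

Conflict for E: E → n and E → S S
  Overlap: { 'n' }
Conflict for S: S → ( and S → L n S
  Overlap: { '(' }
Conflict for S: S → d and S → L n S
  Overlap: { 'd' }

Answer: Yes. E → n / E → S S on { 'n' }; S → '(' / S → L n S on { '(' }; S → d / S → L n S on { 'd' }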